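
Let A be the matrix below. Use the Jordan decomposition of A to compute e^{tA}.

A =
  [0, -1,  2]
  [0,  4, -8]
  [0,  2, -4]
e^{tA} =
  [1, -t, 2*t]
  [0, 4*t + 1, -8*t]
  [0, 2*t, 1 - 4*t]

Strategy: write A = P · J · P⁻¹ where J is a Jordan canonical form, so e^{tA} = P · e^{tJ} · P⁻¹, and e^{tJ} can be computed block-by-block.

A has Jordan form
J =
  [0, 1, 0]
  [0, 0, 0]
  [0, 0, 0]
(up to reordering of blocks).

Per-block formulas:
  For a 1×1 block at λ = 0: exp(t · [0]) = [e^(0t)].
  For a 2×2 Jordan block J_2(0): exp(t · J_2(0)) = e^(0t)·(I + t·N), where N is the 2×2 nilpotent shift.

After assembling e^{tJ} and conjugating by P, we get:

e^{tA} =
  [1, -t, 2*t]
  [0, 4*t + 1, -8*t]
  [0, 2*t, 1 - 4*t]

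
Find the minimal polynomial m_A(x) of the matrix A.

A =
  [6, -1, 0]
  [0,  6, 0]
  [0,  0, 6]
x^2 - 12*x + 36

The characteristic polynomial is χ_A(x) = (x - 6)^3, so the eigenvalues are known. The minimal polynomial is
  m_A(x) = Π_λ (x − λ)^{k_λ}
where k_λ is the size of the *largest* Jordan block for λ (equivalently, the smallest k with (A − λI)^k v = 0 for every generalised eigenvector v of λ).

  λ = 6: largest Jordan block has size 2, contributing (x − 6)^2

So m_A(x) = (x - 6)^2 = x^2 - 12*x + 36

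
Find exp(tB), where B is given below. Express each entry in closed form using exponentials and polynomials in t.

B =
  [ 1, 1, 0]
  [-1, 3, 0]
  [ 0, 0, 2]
e^{tB} =
  [-t*exp(2*t) + exp(2*t), t*exp(2*t), 0]
  [-t*exp(2*t), t*exp(2*t) + exp(2*t), 0]
  [0, 0, exp(2*t)]

Strategy: write B = P · J · P⁻¹ where J is a Jordan canonical form, so e^{tB} = P · e^{tJ} · P⁻¹, and e^{tJ} can be computed block-by-block.

B has Jordan form
J =
  [2, 1, 0]
  [0, 2, 0]
  [0, 0, 2]
(up to reordering of blocks).

Per-block formulas:
  For a 1×1 block at λ = 2: exp(t · [2]) = [e^(2t)].
  For a 2×2 Jordan block J_2(2): exp(t · J_2(2)) = e^(2t)·(I + t·N), where N is the 2×2 nilpotent shift.

After assembling e^{tJ} and conjugating by P, we get:

e^{tB} =
  [-t*exp(2*t) + exp(2*t), t*exp(2*t), 0]
  [-t*exp(2*t), t*exp(2*t) + exp(2*t), 0]
  [0, 0, exp(2*t)]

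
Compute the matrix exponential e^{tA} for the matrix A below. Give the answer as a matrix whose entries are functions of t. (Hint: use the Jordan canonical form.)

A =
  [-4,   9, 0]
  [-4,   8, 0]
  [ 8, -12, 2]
e^{tA} =
  [-6*t*exp(2*t) + exp(2*t), 9*t*exp(2*t), 0]
  [-4*t*exp(2*t), 6*t*exp(2*t) + exp(2*t), 0]
  [8*t*exp(2*t), -12*t*exp(2*t), exp(2*t)]

Strategy: write A = P · J · P⁻¹ where J is a Jordan canonical form, so e^{tA} = P · e^{tJ} · P⁻¹, and e^{tJ} can be computed block-by-block.

A has Jordan form
J =
  [2, 1, 0]
  [0, 2, 0]
  [0, 0, 2]
(up to reordering of blocks).

Per-block formulas:
  For a 1×1 block at λ = 2: exp(t · [2]) = [e^(2t)].
  For a 2×2 Jordan block J_2(2): exp(t · J_2(2)) = e^(2t)·(I + t·N), where N is the 2×2 nilpotent shift.

After assembling e^{tJ} and conjugating by P, we get:

e^{tA} =
  [-6*t*exp(2*t) + exp(2*t), 9*t*exp(2*t), 0]
  [-4*t*exp(2*t), 6*t*exp(2*t) + exp(2*t), 0]
  [8*t*exp(2*t), -12*t*exp(2*t), exp(2*t)]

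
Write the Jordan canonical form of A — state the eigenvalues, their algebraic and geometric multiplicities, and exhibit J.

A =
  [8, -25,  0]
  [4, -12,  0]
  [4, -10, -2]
J_2(-2) ⊕ J_1(-2)

The characteristic polynomial is
  det(x·I − A) = x^3 + 6*x^2 + 12*x + 8 = (x + 2)^3

Eigenvalues and multiplicities (the geometric multiplicity of λ is n − rank(A − λI), which equals the number of Jordan blocks for λ):
  λ = -2: algebraic multiplicity = 3, geometric multiplicity = 2

Determining the block sizes for each eigenvalue:
  λ = -2: 2 blocks summing to 3 forces exactly one block of size 2 and the rest size 1 → block sizes [2, 1]

Assembling the blocks gives a Jordan form
J =
  [-2,  1,  0]
  [ 0, -2,  0]
  [ 0,  0, -2]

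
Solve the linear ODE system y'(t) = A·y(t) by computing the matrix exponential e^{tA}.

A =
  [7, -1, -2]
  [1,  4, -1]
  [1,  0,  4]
e^{tA} =
  [t^2*exp(5*t)/2 + 2*t*exp(5*t) + exp(5*t), -t^2*exp(5*t)/2 - t*exp(5*t), -t^2*exp(5*t)/2 - 2*t*exp(5*t)]
  [t*exp(5*t), -t*exp(5*t) + exp(5*t), -t*exp(5*t)]
  [t^2*exp(5*t)/2 + t*exp(5*t), -t^2*exp(5*t)/2, -t^2*exp(5*t)/2 - t*exp(5*t) + exp(5*t)]

Strategy: write A = P · J · P⁻¹ where J is a Jordan canonical form, so e^{tA} = P · e^{tJ} · P⁻¹, and e^{tJ} can be computed block-by-block.

A has Jordan form
J =
  [5, 1, 0]
  [0, 5, 1]
  [0, 0, 5]
(up to reordering of blocks).

Per-block formulas:
  For a 3×3 Jordan block J_3(5): exp(t · J_3(5)) = e^(5t)·(I + t·N + (t^2/2)·N^2), where N is the 3×3 nilpotent shift.

After assembling e^{tJ} and conjugating by P, we get:

e^{tA} =
  [t^2*exp(5*t)/2 + 2*t*exp(5*t) + exp(5*t), -t^2*exp(5*t)/2 - t*exp(5*t), -t^2*exp(5*t)/2 - 2*t*exp(5*t)]
  [t*exp(5*t), -t*exp(5*t) + exp(5*t), -t*exp(5*t)]
  [t^2*exp(5*t)/2 + t*exp(5*t), -t^2*exp(5*t)/2, -t^2*exp(5*t)/2 - t*exp(5*t) + exp(5*t)]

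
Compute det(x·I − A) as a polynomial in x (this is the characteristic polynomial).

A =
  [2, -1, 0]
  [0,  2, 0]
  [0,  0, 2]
x^3 - 6*x^2 + 12*x - 8

Expanding det(x·I − A) (e.g. by cofactor expansion or by noting that A is similar to its Jordan form J, which has the same characteristic polynomial as A) gives
  χ_A(x) = x^3 - 6*x^2 + 12*x - 8
which factors as (x - 2)^3. The eigenvalues (with algebraic multiplicities) are λ = 2 with multiplicity 3.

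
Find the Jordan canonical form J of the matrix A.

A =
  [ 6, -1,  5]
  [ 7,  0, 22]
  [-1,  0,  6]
J_3(4)

The characteristic polynomial is
  det(x·I − A) = x^3 - 12*x^2 + 48*x - 64 = (x - 4)^3

Eigenvalues and multiplicities (the geometric multiplicity of λ is n − rank(A − λI), which equals the number of Jordan blocks for λ):
  λ = 4: algebraic multiplicity = 3, geometric multiplicity = 1

Determining the block sizes for each eigenvalue:
  λ = 4: one block (gm = 1), so the single block has size am = 3 → block sizes [3]

Assembling the blocks gives a Jordan form
J =
  [4, 1, 0]
  [0, 4, 1]
  [0, 0, 4]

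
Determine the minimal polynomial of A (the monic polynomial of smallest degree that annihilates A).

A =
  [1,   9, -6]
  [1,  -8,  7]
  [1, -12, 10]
x^3 - 3*x^2 + 3*x - 1

The characteristic polynomial is χ_A(x) = (x - 1)^3, so the eigenvalues are known. The minimal polynomial is
  m_A(x) = Π_λ (x − λ)^{k_λ}
where k_λ is the size of the *largest* Jordan block for λ (equivalently, the smallest k with (A − λI)^k v = 0 for every generalised eigenvector v of λ).

  λ = 1: largest Jordan block has size 3, contributing (x − 1)^3

So m_A(x) = (x - 1)^3 = x^3 - 3*x^2 + 3*x - 1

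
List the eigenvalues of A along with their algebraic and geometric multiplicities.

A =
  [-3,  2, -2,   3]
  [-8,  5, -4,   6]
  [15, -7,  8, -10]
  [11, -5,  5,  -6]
λ = 1: alg = 4, geom = 2

Step 1 — factor the characteristic polynomial to read off the algebraic multiplicities:
  χ_A(x) = (x - 1)^4

Step 2 — compute geometric multiplicities via the rank-nullity identity g(λ) = n − rank(A − λI):
  rank(A − (1)·I) = 2, so dim ker(A − (1)·I) = n − 2 = 2

Summary:
  λ = 1: algebraic multiplicity = 4, geometric multiplicity = 2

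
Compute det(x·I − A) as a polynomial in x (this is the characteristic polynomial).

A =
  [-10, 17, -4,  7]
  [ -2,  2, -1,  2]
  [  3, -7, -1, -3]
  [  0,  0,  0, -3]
x^4 + 12*x^3 + 54*x^2 + 108*x + 81

Expanding det(x·I − A) (e.g. by cofactor expansion or by noting that A is similar to its Jordan form J, which has the same characteristic polynomial as A) gives
  χ_A(x) = x^4 + 12*x^3 + 54*x^2 + 108*x + 81
which factors as (x + 3)^4. The eigenvalues (with algebraic multiplicities) are λ = -3 with multiplicity 4.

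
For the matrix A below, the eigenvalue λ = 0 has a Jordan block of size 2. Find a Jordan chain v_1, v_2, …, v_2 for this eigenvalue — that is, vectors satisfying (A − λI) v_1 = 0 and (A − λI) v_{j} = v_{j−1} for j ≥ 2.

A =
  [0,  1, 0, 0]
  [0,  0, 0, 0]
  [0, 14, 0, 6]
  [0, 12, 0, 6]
A Jordan chain for λ = 0 of length 2:
v_1 = (1, 0, 2, 0)ᵀ
v_2 = (0, 1, 0, -2)ᵀ

Let N = A − (0)·I. We want v_2 with N^2 v_2 = 0 but N^1 v_2 ≠ 0; then v_{j-1} := N · v_j for j = 2, …, 2.

Pick v_2 = (0, 1, 0, -2)ᵀ.
Then v_1 = N · v_2 = (1, 0, 2, 0)ᵀ.

Sanity check: (A − (0)·I) v_1 = (0, 0, 0, 0)ᵀ = 0. ✓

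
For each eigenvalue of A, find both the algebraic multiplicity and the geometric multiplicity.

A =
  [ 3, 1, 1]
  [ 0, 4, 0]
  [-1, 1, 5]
λ = 4: alg = 3, geom = 2

Step 1 — factor the characteristic polynomial to read off the algebraic multiplicities:
  χ_A(x) = (x - 4)^3

Step 2 — compute geometric multiplicities via the rank-nullity identity g(λ) = n − rank(A − λI):
  rank(A − (4)·I) = 1, so dim ker(A − (4)·I) = n − 1 = 2

Summary:
  λ = 4: algebraic multiplicity = 3, geometric multiplicity = 2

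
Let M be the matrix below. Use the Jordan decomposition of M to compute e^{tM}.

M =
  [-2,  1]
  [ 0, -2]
e^{tM} =
  [exp(-2*t), t*exp(-2*t)]
  [0, exp(-2*t)]

Strategy: write M = P · J · P⁻¹ where J is a Jordan canonical form, so e^{tM} = P · e^{tJ} · P⁻¹, and e^{tJ} can be computed block-by-block.

M has Jordan form
J =
  [-2,  1]
  [ 0, -2]
(up to reordering of blocks).

Per-block formulas:
  For a 2×2 Jordan block J_2(-2): exp(t · J_2(-2)) = e^(-2t)·(I + t·N), where N is the 2×2 nilpotent shift.

After assembling e^{tJ} and conjugating by P, we get:

e^{tM} =
  [exp(-2*t), t*exp(-2*t)]
  [0, exp(-2*t)]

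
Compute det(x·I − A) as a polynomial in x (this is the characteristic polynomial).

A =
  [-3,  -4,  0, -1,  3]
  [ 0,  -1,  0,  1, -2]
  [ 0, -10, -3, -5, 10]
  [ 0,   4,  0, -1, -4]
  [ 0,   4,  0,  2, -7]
x^5 + 15*x^4 + 90*x^3 + 270*x^2 + 405*x + 243

Expanding det(x·I − A) (e.g. by cofactor expansion or by noting that A is similar to its Jordan form J, which has the same characteristic polynomial as A) gives
  χ_A(x) = x^5 + 15*x^4 + 90*x^3 + 270*x^2 + 405*x + 243
which factors as (x + 3)^5. The eigenvalues (with algebraic multiplicities) are λ = -3 with multiplicity 5.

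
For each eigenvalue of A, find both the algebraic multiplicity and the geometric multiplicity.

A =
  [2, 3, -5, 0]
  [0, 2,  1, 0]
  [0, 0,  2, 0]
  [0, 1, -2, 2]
λ = 2: alg = 4, geom = 2

Step 1 — factor the characteristic polynomial to read off the algebraic multiplicities:
  χ_A(x) = (x - 2)^4

Step 2 — compute geometric multiplicities via the rank-nullity identity g(λ) = n − rank(A − λI):
  rank(A − (2)·I) = 2, so dim ker(A − (2)·I) = n − 2 = 2

Summary:
  λ = 2: algebraic multiplicity = 4, geometric multiplicity = 2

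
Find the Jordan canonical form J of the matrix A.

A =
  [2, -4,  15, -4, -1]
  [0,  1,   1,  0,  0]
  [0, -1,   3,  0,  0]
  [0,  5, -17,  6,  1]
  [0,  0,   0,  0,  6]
J_3(2) ⊕ J_2(6)

The characteristic polynomial is
  det(x·I − A) = x^5 - 18*x^4 + 120*x^3 - 368*x^2 + 528*x - 288 = (x - 6)^2*(x - 2)^3

Eigenvalues and multiplicities (the geometric multiplicity of λ is n − rank(A − λI), which equals the number of Jordan blocks for λ):
  λ = 2: algebraic multiplicity = 3, geometric multiplicity = 1
  λ = 6: algebraic multiplicity = 2, geometric multiplicity = 1

Determining the block sizes for each eigenvalue:
  λ = 2: one block (gm = 1), so the single block has size am = 3 → block sizes [3]
  λ = 6: one block (gm = 1), so the single block has size am = 2 → block sizes [2]

Assembling the blocks gives a Jordan form
J =
  [2, 1, 0, 0, 0]
  [0, 2, 1, 0, 0]
  [0, 0, 2, 0, 0]
  [0, 0, 0, 6, 1]
  [0, 0, 0, 0, 6]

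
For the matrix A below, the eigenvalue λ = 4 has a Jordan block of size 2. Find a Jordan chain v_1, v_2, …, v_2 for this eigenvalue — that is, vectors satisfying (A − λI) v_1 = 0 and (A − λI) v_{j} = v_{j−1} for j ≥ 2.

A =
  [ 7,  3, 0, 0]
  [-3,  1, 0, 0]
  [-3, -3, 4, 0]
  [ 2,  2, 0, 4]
A Jordan chain for λ = 4 of length 2:
v_1 = (3, -3, -3, 2)ᵀ
v_2 = (1, 0, 0, 0)ᵀ

Let N = A − (4)·I. We want v_2 with N^2 v_2 = 0 but N^1 v_2 ≠ 0; then v_{j-1} := N · v_j for j = 2, …, 2.

Pick v_2 = (1, 0, 0, 0)ᵀ.
Then v_1 = N · v_2 = (3, -3, -3, 2)ᵀ.

Sanity check: (A − (4)·I) v_1 = (0, 0, 0, 0)ᵀ = 0. ✓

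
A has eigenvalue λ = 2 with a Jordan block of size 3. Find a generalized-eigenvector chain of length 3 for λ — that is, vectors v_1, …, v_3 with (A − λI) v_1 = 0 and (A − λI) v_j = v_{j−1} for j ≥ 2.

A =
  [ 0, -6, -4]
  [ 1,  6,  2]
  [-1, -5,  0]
A Jordan chain for λ = 2 of length 3:
v_1 = (2, 0, -1)ᵀ
v_2 = (-2, 1, -1)ᵀ
v_3 = (1, 0, 0)ᵀ

Let N = A − (2)·I. We want v_3 with N^3 v_3 = 0 but N^2 v_3 ≠ 0; then v_{j-1} := N · v_j for j = 3, …, 2.

Pick v_3 = (1, 0, 0)ᵀ.
Then v_2 = N · v_3 = (-2, 1, -1)ᵀ.
Then v_1 = N · v_2 = (2, 0, -1)ᵀ.

Sanity check: (A − (2)·I) v_1 = (0, 0, 0)ᵀ = 0. ✓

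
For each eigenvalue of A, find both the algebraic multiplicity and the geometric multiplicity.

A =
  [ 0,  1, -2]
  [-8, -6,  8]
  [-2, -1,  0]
λ = -2: alg = 3, geom = 2

Step 1 — factor the characteristic polynomial to read off the algebraic multiplicities:
  χ_A(x) = (x + 2)^3

Step 2 — compute geometric multiplicities via the rank-nullity identity g(λ) = n − rank(A − λI):
  rank(A − (-2)·I) = 1, so dim ker(A − (-2)·I) = n − 1 = 2

Summary:
  λ = -2: algebraic multiplicity = 3, geometric multiplicity = 2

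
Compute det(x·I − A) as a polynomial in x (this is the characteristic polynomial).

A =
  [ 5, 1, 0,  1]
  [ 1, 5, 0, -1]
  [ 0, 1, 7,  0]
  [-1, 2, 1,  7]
x^4 - 24*x^3 + 216*x^2 - 864*x + 1296

Expanding det(x·I − A) (e.g. by cofactor expansion or by noting that A is similar to its Jordan form J, which has the same characteristic polynomial as A) gives
  χ_A(x) = x^4 - 24*x^3 + 216*x^2 - 864*x + 1296
which factors as (x - 6)^4. The eigenvalues (with algebraic multiplicities) are λ = 6 with multiplicity 4.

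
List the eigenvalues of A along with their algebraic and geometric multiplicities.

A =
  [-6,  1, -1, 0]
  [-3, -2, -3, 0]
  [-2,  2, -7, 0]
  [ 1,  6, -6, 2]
λ = -5: alg = 3, geom = 2; λ = 2: alg = 1, geom = 1

Step 1 — factor the characteristic polynomial to read off the algebraic multiplicities:
  χ_A(x) = (x - 2)*(x + 5)^3

Step 2 — compute geometric multiplicities via the rank-nullity identity g(λ) = n − rank(A − λI):
  rank(A − (-5)·I) = 2, so dim ker(A − (-5)·I) = n − 2 = 2
  rank(A − (2)·I) = 3, so dim ker(A − (2)·I) = n − 3 = 1

Summary:
  λ = -5: algebraic multiplicity = 3, geometric multiplicity = 2
  λ = 2: algebraic multiplicity = 1, geometric multiplicity = 1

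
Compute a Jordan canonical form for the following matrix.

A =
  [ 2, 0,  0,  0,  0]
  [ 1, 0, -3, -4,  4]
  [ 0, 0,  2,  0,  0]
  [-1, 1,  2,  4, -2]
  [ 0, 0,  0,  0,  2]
J_3(2) ⊕ J_1(2) ⊕ J_1(2)

The characteristic polynomial is
  det(x·I − A) = x^5 - 10*x^4 + 40*x^3 - 80*x^2 + 80*x - 32 = (x - 2)^5

Eigenvalues and multiplicities (the geometric multiplicity of λ is n − rank(A − λI), which equals the number of Jordan blocks for λ):
  λ = 2: algebraic multiplicity = 5, geometric multiplicity = 3

Determining the block sizes for each eigenvalue:
  λ = 2: with am = 5 and gm = 3, the partition is not yet determined (e.g. several partitions of 5 into 3 parts exist). Let N = A − (2)·I. Computing rank(N^1) = 2, rank(N^2) = 1, rank(N^3) = 0; the number of blocks of size ≥ j is rank(N^{j−1}) − rank(N^j), giving [3, 1, 1]. So we have 1 block(s) of size 3, 2 block(s) of size 1 → block sizes [3, 1, 1]

Assembling the blocks gives a Jordan form
J =
  [2, 1, 0, 0, 0]
  [0, 2, 1, 0, 0]
  [0, 0, 2, 0, 0]
  [0, 0, 0, 2, 0]
  [0, 0, 0, 0, 2]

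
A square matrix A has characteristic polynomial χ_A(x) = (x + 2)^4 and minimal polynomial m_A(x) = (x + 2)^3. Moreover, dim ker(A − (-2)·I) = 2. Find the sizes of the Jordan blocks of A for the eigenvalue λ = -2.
Block sizes for λ = -2: [3, 1]

Step 1 — from the characteristic polynomial, algebraic multiplicity of λ = -2 is 4. From dim ker(A − (-2)·I) = 2, there are exactly 2 Jordan blocks for λ = -2.
Step 2 — from the minimal polynomial, the factor (x + 2)^3 tells us the largest block for λ = -2 has size 3.
Step 3 — with total size 4, 2 blocks, and largest block 3, the block sizes (in nonincreasing order) are [3, 1].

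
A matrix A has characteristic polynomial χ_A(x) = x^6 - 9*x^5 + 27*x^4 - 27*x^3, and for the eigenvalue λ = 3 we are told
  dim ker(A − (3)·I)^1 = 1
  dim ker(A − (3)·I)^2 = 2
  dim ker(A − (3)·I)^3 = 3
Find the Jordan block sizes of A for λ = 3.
Block sizes for λ = 3: [3]

From the dimensions of kernels of powers, the number of Jordan blocks of size at least j is d_j − d_{j−1} where d_j = dim ker(N^j) (with d_0 = 0). Computing the differences gives [1, 1, 1].
The number of blocks of size exactly k is (#blocks of size ≥ k) − (#blocks of size ≥ k + 1), so the partition is: 1 block(s) of size 3.
In nonincreasing order the block sizes are [3].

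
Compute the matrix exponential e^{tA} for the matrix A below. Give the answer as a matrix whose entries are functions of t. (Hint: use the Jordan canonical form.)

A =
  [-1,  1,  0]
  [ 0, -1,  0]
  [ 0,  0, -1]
e^{tA} =
  [exp(-t), t*exp(-t), 0]
  [0, exp(-t), 0]
  [0, 0, exp(-t)]

Strategy: write A = P · J · P⁻¹ where J is a Jordan canonical form, so e^{tA} = P · e^{tJ} · P⁻¹, and e^{tJ} can be computed block-by-block.

A has Jordan form
J =
  [-1,  1,  0]
  [ 0, -1,  0]
  [ 0,  0, -1]
(up to reordering of blocks).

Per-block formulas:
  For a 2×2 Jordan block J_2(-1): exp(t · J_2(-1)) = e^(-1t)·(I + t·N), where N is the 2×2 nilpotent shift.
  For a 1×1 block at λ = -1: exp(t · [-1]) = [e^(-1t)].

After assembling e^{tJ} and conjugating by P, we get:

e^{tA} =
  [exp(-t), t*exp(-t), 0]
  [0, exp(-t), 0]
  [0, 0, exp(-t)]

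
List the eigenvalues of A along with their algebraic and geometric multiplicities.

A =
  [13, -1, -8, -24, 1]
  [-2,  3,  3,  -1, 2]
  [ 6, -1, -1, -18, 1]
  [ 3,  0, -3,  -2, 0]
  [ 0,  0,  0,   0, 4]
λ = 1: alg = 1, geom = 1; λ = 4: alg = 4, geom = 2

Step 1 — factor the characteristic polynomial to read off the algebraic multiplicities:
  χ_A(x) = (x - 4)^4*(x - 1)

Step 2 — compute geometric multiplicities via the rank-nullity identity g(λ) = n − rank(A − λI):
  rank(A − (1)·I) = 4, so dim ker(A − (1)·I) = n − 4 = 1
  rank(A − (4)·I) = 3, so dim ker(A − (4)·I) = n − 3 = 2

Summary:
  λ = 1: algebraic multiplicity = 1, geometric multiplicity = 1
  λ = 4: algebraic multiplicity = 4, geometric multiplicity = 2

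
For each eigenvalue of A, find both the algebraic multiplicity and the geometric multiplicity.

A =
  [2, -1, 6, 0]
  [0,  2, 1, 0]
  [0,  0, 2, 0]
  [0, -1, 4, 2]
λ = 2: alg = 4, geom = 2

Step 1 — factor the characteristic polynomial to read off the algebraic multiplicities:
  χ_A(x) = (x - 2)^4

Step 2 — compute geometric multiplicities via the rank-nullity identity g(λ) = n − rank(A − λI):
  rank(A − (2)·I) = 2, so dim ker(A − (2)·I) = n − 2 = 2

Summary:
  λ = 2: algebraic multiplicity = 4, geometric multiplicity = 2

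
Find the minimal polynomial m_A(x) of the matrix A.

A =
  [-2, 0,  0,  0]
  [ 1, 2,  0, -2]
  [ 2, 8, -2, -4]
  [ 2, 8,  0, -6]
x^2 + 4*x + 4

The characteristic polynomial is χ_A(x) = (x + 2)^4, so the eigenvalues are known. The minimal polynomial is
  m_A(x) = Π_λ (x − λ)^{k_λ}
where k_λ is the size of the *largest* Jordan block for λ (equivalently, the smallest k with (A − λI)^k v = 0 for every generalised eigenvector v of λ).

  λ = -2: largest Jordan block has size 2, contributing (x + 2)^2

So m_A(x) = (x + 2)^2 = x^2 + 4*x + 4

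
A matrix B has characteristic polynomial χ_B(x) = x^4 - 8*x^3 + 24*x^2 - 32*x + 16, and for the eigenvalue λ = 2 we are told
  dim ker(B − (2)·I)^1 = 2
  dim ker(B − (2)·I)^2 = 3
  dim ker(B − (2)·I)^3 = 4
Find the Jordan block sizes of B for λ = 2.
Block sizes for λ = 2: [3, 1]

From the dimensions of kernels of powers, the number of Jordan blocks of size at least j is d_j − d_{j−1} where d_j = dim ker(N^j) (with d_0 = 0). Computing the differences gives [2, 1, 1].
The number of blocks of size exactly k is (#blocks of size ≥ k) − (#blocks of size ≥ k + 1), so the partition is: 1 block(s) of size 1, 1 block(s) of size 3.
In nonincreasing order the block sizes are [3, 1].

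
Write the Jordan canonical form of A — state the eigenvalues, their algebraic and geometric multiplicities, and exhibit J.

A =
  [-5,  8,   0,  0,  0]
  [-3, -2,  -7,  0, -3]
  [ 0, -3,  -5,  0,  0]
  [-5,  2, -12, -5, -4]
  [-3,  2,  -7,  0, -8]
J_3(-5) ⊕ J_2(-5)

The characteristic polynomial is
  det(x·I − A) = x^5 + 25*x^4 + 250*x^3 + 1250*x^2 + 3125*x + 3125 = (x + 5)^5

Eigenvalues and multiplicities (the geometric multiplicity of λ is n − rank(A − λI), which equals the number of Jordan blocks for λ):
  λ = -5: algebraic multiplicity = 5, geometric multiplicity = 2

Determining the block sizes for each eigenvalue:
  λ = -5: with am = 5 and gm = 2, the partition is not yet determined (e.g. several partitions of 5 into 2 parts exist). Let N = A − (-5)·I. Computing rank(N^1) = 3, rank(N^2) = 1, rank(N^3) = 0; the number of blocks of size ≥ j is rank(N^{j−1}) − rank(N^j), giving [2, 2, 1]. So we have 1 block(s) of size 3, 1 block(s) of size 2 → block sizes [3, 2]

Assembling the blocks gives a Jordan form
J =
  [-5,  1,  0,  0,  0]
  [ 0, -5,  1,  0,  0]
  [ 0,  0, -5,  0,  0]
  [ 0,  0,  0, -5,  1]
  [ 0,  0,  0,  0, -5]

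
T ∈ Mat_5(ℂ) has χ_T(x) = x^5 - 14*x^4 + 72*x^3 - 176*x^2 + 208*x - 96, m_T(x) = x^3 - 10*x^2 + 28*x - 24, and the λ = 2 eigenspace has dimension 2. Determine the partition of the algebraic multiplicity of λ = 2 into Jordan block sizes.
Block sizes for λ = 2: [2, 2]

Step 1 — from the characteristic polynomial, algebraic multiplicity of λ = 2 is 4. From dim ker(T − (2)·I) = 2, there are exactly 2 Jordan blocks for λ = 2.
Step 2 — from the minimal polynomial, the factor (x − 2)^2 tells us the largest block for λ = 2 has size 2.
Step 3 — with total size 4, 2 blocks, and largest block 2, the block sizes (in nonincreasing order) are [2, 2].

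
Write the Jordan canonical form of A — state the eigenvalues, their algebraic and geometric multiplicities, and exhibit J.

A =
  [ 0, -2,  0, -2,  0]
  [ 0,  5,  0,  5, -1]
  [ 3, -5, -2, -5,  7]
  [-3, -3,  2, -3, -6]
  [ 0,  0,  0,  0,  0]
J_3(0) ⊕ J_2(0)

The characteristic polynomial is
  det(x·I − A) = x^5

Eigenvalues and multiplicities (the geometric multiplicity of λ is n − rank(A − λI), which equals the number of Jordan blocks for λ):
  λ = 0: algebraic multiplicity = 5, geometric multiplicity = 2

Determining the block sizes for each eigenvalue:
  λ = 0: with am = 5 and gm = 2, the partition is not yet determined (e.g. several partitions of 5 into 2 parts exist). Let N = A − (0)·I. Computing rank(N^1) = 3, rank(N^2) = 1, rank(N^3) = 0; the number of blocks of size ≥ j is rank(N^{j−1}) − rank(N^j), giving [2, 2, 1]. So we have 1 block(s) of size 3, 1 block(s) of size 2 → block sizes [3, 2]

Assembling the blocks gives a Jordan form
J =
  [0, 1, 0, 0, 0]
  [0, 0, 1, 0, 0]
  [0, 0, 0, 0, 0]
  [0, 0, 0, 0, 1]
  [0, 0, 0, 0, 0]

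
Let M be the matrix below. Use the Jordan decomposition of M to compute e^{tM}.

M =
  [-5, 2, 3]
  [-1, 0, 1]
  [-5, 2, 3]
e^{tM} =
  [-t - 1 + 2*exp(-2*t), 1 - exp(-2*t), t + 1 - exp(-2*t)]
  [-t, 1, t]
  [-t - 2 + 2*exp(-2*t), 1 - exp(-2*t), t + 2 - exp(-2*t)]

Strategy: write M = P · J · P⁻¹ where J is a Jordan canonical form, so e^{tM} = P · e^{tJ} · P⁻¹, and e^{tJ} can be computed block-by-block.

M has Jordan form
J =
  [-2, 0, 0]
  [ 0, 0, 1]
  [ 0, 0, 0]
(up to reordering of blocks).

Per-block formulas:
  For a 2×2 Jordan block J_2(0): exp(t · J_2(0)) = e^(0t)·(I + t·N), where N is the 2×2 nilpotent shift.
  For a 1×1 block at λ = -2: exp(t · [-2]) = [e^(-2t)].

After assembling e^{tJ} and conjugating by P, we get:

e^{tM} =
  [-t - 1 + 2*exp(-2*t), 1 - exp(-2*t), t + 1 - exp(-2*t)]
  [-t, 1, t]
  [-t - 2 + 2*exp(-2*t), 1 - exp(-2*t), t + 2 - exp(-2*t)]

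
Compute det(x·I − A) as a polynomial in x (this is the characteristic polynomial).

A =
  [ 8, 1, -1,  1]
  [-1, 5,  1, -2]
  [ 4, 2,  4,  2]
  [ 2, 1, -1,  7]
x^4 - 24*x^3 + 216*x^2 - 864*x + 1296

Expanding det(x·I − A) (e.g. by cofactor expansion or by noting that A is similar to its Jordan form J, which has the same characteristic polynomial as A) gives
  χ_A(x) = x^4 - 24*x^3 + 216*x^2 - 864*x + 1296
which factors as (x - 6)^4. The eigenvalues (with algebraic multiplicities) are λ = 6 with multiplicity 4.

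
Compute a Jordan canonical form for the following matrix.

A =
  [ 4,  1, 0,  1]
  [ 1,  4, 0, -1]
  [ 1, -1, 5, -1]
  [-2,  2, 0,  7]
J_2(5) ⊕ J_1(5) ⊕ J_1(5)

The characteristic polynomial is
  det(x·I − A) = x^4 - 20*x^3 + 150*x^2 - 500*x + 625 = (x - 5)^4

Eigenvalues and multiplicities (the geometric multiplicity of λ is n − rank(A − λI), which equals the number of Jordan blocks for λ):
  λ = 5: algebraic multiplicity = 4, geometric multiplicity = 3

Determining the block sizes for each eigenvalue:
  λ = 5: 3 blocks summing to 4 forces exactly one block of size 2 and the rest size 1 → block sizes [2, 1, 1]

Assembling the blocks gives a Jordan form
J =
  [5, 1, 0, 0]
  [0, 5, 0, 0]
  [0, 0, 5, 0]
  [0, 0, 0, 5]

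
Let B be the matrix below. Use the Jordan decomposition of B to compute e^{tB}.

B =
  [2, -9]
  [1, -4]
e^{tB} =
  [3*t*exp(-t) + exp(-t), -9*t*exp(-t)]
  [t*exp(-t), -3*t*exp(-t) + exp(-t)]

Strategy: write B = P · J · P⁻¹ where J is a Jordan canonical form, so e^{tB} = P · e^{tJ} · P⁻¹, and e^{tJ} can be computed block-by-block.

B has Jordan form
J =
  [-1,  1]
  [ 0, -1]
(up to reordering of blocks).

Per-block formulas:
  For a 2×2 Jordan block J_2(-1): exp(t · J_2(-1)) = e^(-1t)·(I + t·N), where N is the 2×2 nilpotent shift.

After assembling e^{tJ} and conjugating by P, we get:

e^{tB} =
  [3*t*exp(-t) + exp(-t), -9*t*exp(-t)]
  [t*exp(-t), -3*t*exp(-t) + exp(-t)]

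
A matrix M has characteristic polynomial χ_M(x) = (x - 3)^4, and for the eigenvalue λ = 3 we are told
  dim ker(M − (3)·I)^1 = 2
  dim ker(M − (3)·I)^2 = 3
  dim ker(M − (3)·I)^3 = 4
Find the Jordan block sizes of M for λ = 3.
Block sizes for λ = 3: [3, 1]

From the dimensions of kernels of powers, the number of Jordan blocks of size at least j is d_j − d_{j−1} where d_j = dim ker(N^j) (with d_0 = 0). Computing the differences gives [2, 1, 1].
The number of blocks of size exactly k is (#blocks of size ≥ k) − (#blocks of size ≥ k + 1), so the partition is: 1 block(s) of size 1, 1 block(s) of size 3.
In nonincreasing order the block sizes are [3, 1].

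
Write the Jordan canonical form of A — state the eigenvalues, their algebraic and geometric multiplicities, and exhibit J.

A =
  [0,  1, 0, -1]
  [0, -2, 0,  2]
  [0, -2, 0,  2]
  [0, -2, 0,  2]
J_2(0) ⊕ J_1(0) ⊕ J_1(0)

The characteristic polynomial is
  det(x·I − A) = x^4

Eigenvalues and multiplicities (the geometric multiplicity of λ is n − rank(A − λI), which equals the number of Jordan blocks for λ):
  λ = 0: algebraic multiplicity = 4, geometric multiplicity = 3

Determining the block sizes for each eigenvalue:
  λ = 0: 3 blocks summing to 4 forces exactly one block of size 2 and the rest size 1 → block sizes [2, 1, 1]

Assembling the blocks gives a Jordan form
J =
  [0, 1, 0, 0]
  [0, 0, 0, 0]
  [0, 0, 0, 0]
  [0, 0, 0, 0]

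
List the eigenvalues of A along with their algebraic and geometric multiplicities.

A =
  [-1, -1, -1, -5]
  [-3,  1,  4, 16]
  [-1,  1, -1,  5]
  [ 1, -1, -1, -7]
λ = -2: alg = 4, geom = 2

Step 1 — factor the characteristic polynomial to read off the algebraic multiplicities:
  χ_A(x) = (x + 2)^4

Step 2 — compute geometric multiplicities via the rank-nullity identity g(λ) = n − rank(A − λI):
  rank(A − (-2)·I) = 2, so dim ker(A − (-2)·I) = n − 2 = 2

Summary:
  λ = -2: algebraic multiplicity = 4, geometric multiplicity = 2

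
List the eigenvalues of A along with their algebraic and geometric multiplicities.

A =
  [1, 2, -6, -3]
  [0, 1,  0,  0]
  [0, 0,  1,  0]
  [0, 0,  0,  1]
λ = 1: alg = 4, geom = 3

Step 1 — factor the characteristic polynomial to read off the algebraic multiplicities:
  χ_A(x) = (x - 1)^4

Step 2 — compute geometric multiplicities via the rank-nullity identity g(λ) = n − rank(A − λI):
  rank(A − (1)·I) = 1, so dim ker(A − (1)·I) = n − 1 = 3

Summary:
  λ = 1: algebraic multiplicity = 4, geometric multiplicity = 3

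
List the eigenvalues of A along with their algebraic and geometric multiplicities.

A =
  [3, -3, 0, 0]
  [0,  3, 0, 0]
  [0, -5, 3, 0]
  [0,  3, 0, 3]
λ = 3: alg = 4, geom = 3

Step 1 — factor the characteristic polynomial to read off the algebraic multiplicities:
  χ_A(x) = (x - 3)^4

Step 2 — compute geometric multiplicities via the rank-nullity identity g(λ) = n − rank(A − λI):
  rank(A − (3)·I) = 1, so dim ker(A − (3)·I) = n − 1 = 3

Summary:
  λ = 3: algebraic multiplicity = 4, geometric multiplicity = 3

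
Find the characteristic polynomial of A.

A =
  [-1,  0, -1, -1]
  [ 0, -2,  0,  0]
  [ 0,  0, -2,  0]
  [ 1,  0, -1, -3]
x^4 + 8*x^3 + 24*x^2 + 32*x + 16

Expanding det(x·I − A) (e.g. by cofactor expansion or by noting that A is similar to its Jordan form J, which has the same characteristic polynomial as A) gives
  χ_A(x) = x^4 + 8*x^3 + 24*x^2 + 32*x + 16
which factors as (x + 2)^4. The eigenvalues (with algebraic multiplicities) are λ = -2 with multiplicity 4.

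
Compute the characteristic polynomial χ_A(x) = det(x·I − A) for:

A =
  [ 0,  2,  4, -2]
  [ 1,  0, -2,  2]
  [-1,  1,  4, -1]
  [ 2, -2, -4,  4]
x^4 - 8*x^3 + 24*x^2 - 32*x + 16

Expanding det(x·I − A) (e.g. by cofactor expansion or by noting that A is similar to its Jordan form J, which has the same characteristic polynomial as A) gives
  χ_A(x) = x^4 - 8*x^3 + 24*x^2 - 32*x + 16
which factors as (x - 2)^4. The eigenvalues (with algebraic multiplicities) are λ = 2 with multiplicity 4.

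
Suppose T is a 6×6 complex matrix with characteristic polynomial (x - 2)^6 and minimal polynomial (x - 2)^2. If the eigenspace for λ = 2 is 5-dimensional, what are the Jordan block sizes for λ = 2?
Block sizes for λ = 2: [2, 1, 1, 1, 1]

Step 1 — from the characteristic polynomial, algebraic multiplicity of λ = 2 is 6. From dim ker(T − (2)·I) = 5, there are exactly 5 Jordan blocks for λ = 2.
Step 2 — from the minimal polynomial, the factor (x − 2)^2 tells us the largest block for λ = 2 has size 2.
Step 3 — with total size 6, 5 blocks, and largest block 2, the block sizes (in nonincreasing order) are [2, 1, 1, 1, 1].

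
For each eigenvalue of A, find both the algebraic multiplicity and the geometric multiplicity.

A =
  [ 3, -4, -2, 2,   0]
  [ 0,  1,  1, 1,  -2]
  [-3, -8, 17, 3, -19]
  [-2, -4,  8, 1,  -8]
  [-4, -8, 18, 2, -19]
λ = -1: alg = 1, geom = 1; λ = 1: alg = 4, geom = 2

Step 1 — factor the characteristic polynomial to read off the algebraic multiplicities:
  χ_A(x) = (x - 1)^4*(x + 1)

Step 2 — compute geometric multiplicities via the rank-nullity identity g(λ) = n − rank(A − λI):
  rank(A − (-1)·I) = 4, so dim ker(A − (-1)·I) = n − 4 = 1
  rank(A − (1)·I) = 3, so dim ker(A − (1)·I) = n − 3 = 2

Summary:
  λ = -1: algebraic multiplicity = 1, geometric multiplicity = 1
  λ = 1: algebraic multiplicity = 4, geometric multiplicity = 2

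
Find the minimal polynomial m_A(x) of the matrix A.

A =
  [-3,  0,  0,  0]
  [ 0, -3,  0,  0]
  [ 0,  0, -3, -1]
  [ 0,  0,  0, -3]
x^2 + 6*x + 9

The characteristic polynomial is χ_A(x) = (x + 3)^4, so the eigenvalues are known. The minimal polynomial is
  m_A(x) = Π_λ (x − λ)^{k_λ}
where k_λ is the size of the *largest* Jordan block for λ (equivalently, the smallest k with (A − λI)^k v = 0 for every generalised eigenvector v of λ).

  λ = -3: largest Jordan block has size 2, contributing (x + 3)^2

So m_A(x) = (x + 3)^2 = x^2 + 6*x + 9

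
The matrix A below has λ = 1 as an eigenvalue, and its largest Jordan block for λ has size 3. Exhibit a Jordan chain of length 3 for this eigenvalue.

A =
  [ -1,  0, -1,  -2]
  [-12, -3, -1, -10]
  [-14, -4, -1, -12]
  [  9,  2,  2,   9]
A Jordan chain for λ = 1 of length 3:
v_1 = (0, -4, -4, 2)ᵀ
v_2 = (-2, -12, -14, 9)ᵀ
v_3 = (1, 0, 0, 0)ᵀ

Let N = A − (1)·I. We want v_3 with N^3 v_3 = 0 but N^2 v_3 ≠ 0; then v_{j-1} := N · v_j for j = 3, …, 2.

Pick v_3 = (1, 0, 0, 0)ᵀ.
Then v_2 = N · v_3 = (-2, -12, -14, 9)ᵀ.
Then v_1 = N · v_2 = (0, -4, -4, 2)ᵀ.

Sanity check: (A − (1)·I) v_1 = (0, 0, 0, 0)ᵀ = 0. ✓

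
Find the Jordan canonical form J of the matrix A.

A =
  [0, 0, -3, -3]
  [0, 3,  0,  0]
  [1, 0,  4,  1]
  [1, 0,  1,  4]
J_1(2) ⊕ J_1(3) ⊕ J_1(3) ⊕ J_1(3)

The characteristic polynomial is
  det(x·I − A) = x^4 - 11*x^3 + 45*x^2 - 81*x + 54 = (x - 3)^3*(x - 2)

Eigenvalues and multiplicities (the geometric multiplicity of λ is n − rank(A − λI), which equals the number of Jordan blocks for λ):
  λ = 2: algebraic multiplicity = 1, geometric multiplicity = 1
  λ = 3: algebraic multiplicity = 3, geometric multiplicity = 3

Determining the block sizes for each eigenvalue:
  λ = 2: one block (gm = 1), so the single block has size am = 1 → block sizes [1]
  λ = 3: gm = am = 3, so every block has size 1 → block sizes [1, 1, 1]

Assembling the blocks gives a Jordan form
J =
  [2, 0, 0, 0]
  [0, 3, 0, 0]
  [0, 0, 3, 0]
  [0, 0, 0, 3]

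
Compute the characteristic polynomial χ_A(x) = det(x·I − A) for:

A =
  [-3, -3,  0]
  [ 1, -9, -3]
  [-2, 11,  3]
x^3 + 9*x^2 + 27*x + 27

Expanding det(x·I − A) (e.g. by cofactor expansion or by noting that A is similar to its Jordan form J, which has the same characteristic polynomial as A) gives
  χ_A(x) = x^3 + 9*x^2 + 27*x + 27
which factors as (x + 3)^3. The eigenvalues (with algebraic multiplicities) are λ = -3 with multiplicity 3.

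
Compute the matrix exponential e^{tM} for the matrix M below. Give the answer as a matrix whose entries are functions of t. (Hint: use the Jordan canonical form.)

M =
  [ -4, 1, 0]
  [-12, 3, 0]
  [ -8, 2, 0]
e^{tM} =
  [-3 + 4*exp(-t), 1 - exp(-t), 0]
  [-12 + 12*exp(-t), 4 - 3*exp(-t), 0]
  [-8 + 8*exp(-t), 2 - 2*exp(-t), 1]

Strategy: write M = P · J · P⁻¹ where J is a Jordan canonical form, so e^{tM} = P · e^{tJ} · P⁻¹, and e^{tJ} can be computed block-by-block.

M has Jordan form
J =
  [-1, 0, 0]
  [ 0, 0, 0]
  [ 0, 0, 0]
(up to reordering of blocks).

Per-block formulas:
  For a 1×1 block at λ = 0: exp(t · [0]) = [e^(0t)].
  For a 1×1 block at λ = -1: exp(t · [-1]) = [e^(-1t)].

After assembling e^{tJ} and conjugating by P, we get:

e^{tM} =
  [-3 + 4*exp(-t), 1 - exp(-t), 0]
  [-12 + 12*exp(-t), 4 - 3*exp(-t), 0]
  [-8 + 8*exp(-t), 2 - 2*exp(-t), 1]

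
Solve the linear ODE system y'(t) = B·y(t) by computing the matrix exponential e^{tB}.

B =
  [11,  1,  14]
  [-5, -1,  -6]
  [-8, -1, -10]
e^{tB} =
  [2*t^2 + 11*t + 1, -2*t^2 + t, 4*t^2 + 14*t]
  [-t^2 - 5*t, t^2 - t + 1, -2*t^2 - 6*t]
  [-3*t^2/2 - 8*t, 3*t^2/2 - t, -3*t^2 - 10*t + 1]

Strategy: write B = P · J · P⁻¹ where J is a Jordan canonical form, so e^{tB} = P · e^{tJ} · P⁻¹, and e^{tJ} can be computed block-by-block.

B has Jordan form
J =
  [0, 1, 0]
  [0, 0, 1]
  [0, 0, 0]
(up to reordering of blocks).

Per-block formulas:
  For a 3×3 Jordan block J_3(0): exp(t · J_3(0)) = e^(0t)·(I + t·N + (t^2/2)·N^2), where N is the 3×3 nilpotent shift.

After assembling e^{tJ} and conjugating by P, we get:

e^{tB} =
  [2*t^2 + 11*t + 1, -2*t^2 + t, 4*t^2 + 14*t]
  [-t^2 - 5*t, t^2 - t + 1, -2*t^2 - 6*t]
  [-3*t^2/2 - 8*t, 3*t^2/2 - t, -3*t^2 - 10*t + 1]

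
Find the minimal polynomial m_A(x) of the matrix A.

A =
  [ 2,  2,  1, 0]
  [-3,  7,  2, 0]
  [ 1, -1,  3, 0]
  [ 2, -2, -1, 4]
x^3 - 12*x^2 + 48*x - 64

The characteristic polynomial is χ_A(x) = (x - 4)^4, so the eigenvalues are known. The minimal polynomial is
  m_A(x) = Π_λ (x − λ)^{k_λ}
where k_λ is the size of the *largest* Jordan block for λ (equivalently, the smallest k with (A − λI)^k v = 0 for every generalised eigenvector v of λ).

  λ = 4: largest Jordan block has size 3, contributing (x − 4)^3

So m_A(x) = (x - 4)^3 = x^3 - 12*x^2 + 48*x - 64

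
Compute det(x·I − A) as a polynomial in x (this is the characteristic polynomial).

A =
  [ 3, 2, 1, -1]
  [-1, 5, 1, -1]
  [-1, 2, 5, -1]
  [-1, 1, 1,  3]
x^4 - 16*x^3 + 96*x^2 - 256*x + 256

Expanding det(x·I − A) (e.g. by cofactor expansion or by noting that A is similar to its Jordan form J, which has the same characteristic polynomial as A) gives
  χ_A(x) = x^4 - 16*x^3 + 96*x^2 - 256*x + 256
which factors as (x - 4)^4. The eigenvalues (with algebraic multiplicities) are λ = 4 with multiplicity 4.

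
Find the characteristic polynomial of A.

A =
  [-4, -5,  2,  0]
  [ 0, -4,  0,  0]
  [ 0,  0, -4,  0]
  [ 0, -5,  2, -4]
x^4 + 16*x^3 + 96*x^2 + 256*x + 256

Expanding det(x·I − A) (e.g. by cofactor expansion or by noting that A is similar to its Jordan form J, which has the same characteristic polynomial as A) gives
  χ_A(x) = x^4 + 16*x^3 + 96*x^2 + 256*x + 256
which factors as (x + 4)^4. The eigenvalues (with algebraic multiplicities) are λ = -4 with multiplicity 4.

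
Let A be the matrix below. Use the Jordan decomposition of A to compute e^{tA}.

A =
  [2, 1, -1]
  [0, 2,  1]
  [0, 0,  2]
e^{tA} =
  [exp(2*t), t*exp(2*t), t^2*exp(2*t)/2 - t*exp(2*t)]
  [0, exp(2*t), t*exp(2*t)]
  [0, 0, exp(2*t)]

Strategy: write A = P · J · P⁻¹ where J is a Jordan canonical form, so e^{tA} = P · e^{tJ} · P⁻¹, and e^{tJ} can be computed block-by-block.

A has Jordan form
J =
  [2, 1, 0]
  [0, 2, 1]
  [0, 0, 2]
(up to reordering of blocks).

Per-block formulas:
  For a 3×3 Jordan block J_3(2): exp(t · J_3(2)) = e^(2t)·(I + t·N + (t^2/2)·N^2), where N is the 3×3 nilpotent shift.

After assembling e^{tJ} and conjugating by P, we get:

e^{tA} =
  [exp(2*t), t*exp(2*t), t^2*exp(2*t)/2 - t*exp(2*t)]
  [0, exp(2*t), t*exp(2*t)]
  [0, 0, exp(2*t)]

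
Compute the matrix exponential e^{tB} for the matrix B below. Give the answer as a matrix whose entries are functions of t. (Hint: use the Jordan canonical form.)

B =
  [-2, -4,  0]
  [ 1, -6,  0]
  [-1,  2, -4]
e^{tB} =
  [2*t*exp(-4*t) + exp(-4*t), -4*t*exp(-4*t), 0]
  [t*exp(-4*t), -2*t*exp(-4*t) + exp(-4*t), 0]
  [-t*exp(-4*t), 2*t*exp(-4*t), exp(-4*t)]

Strategy: write B = P · J · P⁻¹ where J is a Jordan canonical form, so e^{tB} = P · e^{tJ} · P⁻¹, and e^{tJ} can be computed block-by-block.

B has Jordan form
J =
  [-4,  1,  0]
  [ 0, -4,  0]
  [ 0,  0, -4]
(up to reordering of blocks).

Per-block formulas:
  For a 2×2 Jordan block J_2(-4): exp(t · J_2(-4)) = e^(-4t)·(I + t·N), where N is the 2×2 nilpotent shift.
  For a 1×1 block at λ = -4: exp(t · [-4]) = [e^(-4t)].

After assembling e^{tJ} and conjugating by P, we get:

e^{tB} =
  [2*t*exp(-4*t) + exp(-4*t), -4*t*exp(-4*t), 0]
  [t*exp(-4*t), -2*t*exp(-4*t) + exp(-4*t), 0]
  [-t*exp(-4*t), 2*t*exp(-4*t), exp(-4*t)]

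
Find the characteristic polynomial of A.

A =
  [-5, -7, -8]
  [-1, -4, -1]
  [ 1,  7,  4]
x^3 + 5*x^2 - 8*x - 48

Expanding det(x·I − A) (e.g. by cofactor expansion or by noting that A is similar to its Jordan form J, which has the same characteristic polynomial as A) gives
  χ_A(x) = x^3 + 5*x^2 - 8*x - 48
which factors as (x - 3)*(x + 4)^2. The eigenvalues (with algebraic multiplicities) are λ = -4 with multiplicity 2, λ = 3 with multiplicity 1.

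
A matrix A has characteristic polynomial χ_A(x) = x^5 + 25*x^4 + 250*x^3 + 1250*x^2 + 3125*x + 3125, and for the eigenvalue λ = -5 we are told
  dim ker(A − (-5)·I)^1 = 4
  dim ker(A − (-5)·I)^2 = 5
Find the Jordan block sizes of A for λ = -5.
Block sizes for λ = -5: [2, 1, 1, 1]

From the dimensions of kernels of powers, the number of Jordan blocks of size at least j is d_j − d_{j−1} where d_j = dim ker(N^j) (with d_0 = 0). Computing the differences gives [4, 1].
The number of blocks of size exactly k is (#blocks of size ≥ k) − (#blocks of size ≥ k + 1), so the partition is: 3 block(s) of size 1, 1 block(s) of size 2.
In nonincreasing order the block sizes are [2, 1, 1, 1].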